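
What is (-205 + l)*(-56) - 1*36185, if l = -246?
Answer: -10929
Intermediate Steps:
(-205 + l)*(-56) - 1*36185 = (-205 - 246)*(-56) - 1*36185 = -451*(-56) - 36185 = 25256 - 36185 = -10929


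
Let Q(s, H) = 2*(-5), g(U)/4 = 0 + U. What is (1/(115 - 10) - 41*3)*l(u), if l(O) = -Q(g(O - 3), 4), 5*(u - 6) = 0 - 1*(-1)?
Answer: -25828/21 ≈ -1229.9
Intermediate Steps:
u = 31/5 (u = 6 + (0 - 1*(-1))/5 = 6 + (0 + 1)/5 = 6 + (⅕)*1 = 6 + ⅕ = 31/5 ≈ 6.2000)
g(U) = 4*U (g(U) = 4*(0 + U) = 4*U)
Q(s, H) = -10
l(O) = 10 (l(O) = -1*(-10) = 10)
(1/(115 - 10) - 41*3)*l(u) = (1/(115 - 10) - 41*3)*10 = (1/105 - 123)*10 = -12914/105*10 = -25828/21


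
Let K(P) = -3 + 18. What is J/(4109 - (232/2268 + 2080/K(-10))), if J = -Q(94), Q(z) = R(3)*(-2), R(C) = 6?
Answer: 6804/2251121 ≈ 0.0030225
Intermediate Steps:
K(P) = 15
Q(z) = -12 (Q(z) = 6*(-2) = -12)
J = 12 (J = -1*(-12) = 12)
J/(4109 - (232/2268 + 2080/K(-10))) = 12/(4109 - (232/2268 + 2080/15)) = 12/(4109 - (232*(1/2268) + 2080*(1/15))) = 12/(4109 - (58/567 + 416/3)) = 12/(4109 - 1*78682/567) = 12/(4109 - 78682/567) = 12/(2251121/567) = 12*(567/2251121) = 6804/2251121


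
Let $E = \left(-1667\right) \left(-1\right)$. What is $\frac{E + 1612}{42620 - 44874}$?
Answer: $- \frac{3279}{2254} \approx -1.4547$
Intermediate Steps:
$E = 1667$
$\frac{E + 1612}{42620 - 44874} = \frac{1667 + 1612}{42620 - 44874} = \frac{3279}{-2254} = 3279 \left(- \frac{1}{2254}\right) = - \frac{3279}{2254}$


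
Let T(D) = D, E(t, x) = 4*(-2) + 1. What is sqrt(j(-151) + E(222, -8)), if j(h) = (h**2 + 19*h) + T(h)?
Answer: sqrt(19774) ≈ 140.62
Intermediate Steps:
E(t, x) = -7 (E(t, x) = -8 + 1 = -7)
j(h) = h**2 + 20*h (j(h) = (h**2 + 19*h) + h = h**2 + 20*h)
sqrt(j(-151) + E(222, -8)) = sqrt(-151*(20 - 151) - 7) = sqrt(-151*(-131) - 7) = sqrt(19781 - 7) = sqrt(19774)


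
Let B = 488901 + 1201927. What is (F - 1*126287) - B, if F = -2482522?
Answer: -4299637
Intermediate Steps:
B = 1690828
(F - 1*126287) - B = (-2482522 - 1*126287) - 1*1690828 = (-2482522 - 126287) - 1690828 = -2608809 - 1690828 = -4299637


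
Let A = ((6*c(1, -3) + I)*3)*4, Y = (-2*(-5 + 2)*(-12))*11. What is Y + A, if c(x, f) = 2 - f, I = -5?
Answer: -492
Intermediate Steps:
Y = -792 (Y = (-2*(-3)*(-12))*11 = (6*(-12))*11 = -72*11 = -792)
A = 300 (A = ((6*(2 - 1*(-3)) - 5)*3)*4 = ((6*(2 + 3) - 5)*3)*4 = ((6*5 - 5)*3)*4 = ((30 - 5)*3)*4 = (25*3)*4 = 75*4 = 300)
Y + A = -792 + 300 = -492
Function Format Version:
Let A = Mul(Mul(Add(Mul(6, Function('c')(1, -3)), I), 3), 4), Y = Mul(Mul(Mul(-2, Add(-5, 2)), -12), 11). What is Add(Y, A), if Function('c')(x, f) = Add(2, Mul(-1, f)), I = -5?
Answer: -492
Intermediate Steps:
Y = -792 (Y = Mul(Mul(Mul(-2, -3), -12), 11) = Mul(Mul(6, -12), 11) = Mul(-72, 11) = -792)
A = 300 (A = Mul(Mul(Add(Mul(6, Add(2, Mul(-1, -3))), -5), 3), 4) = Mul(Mul(Add(Mul(6, Add(2, 3)), -5), 3), 4) = Mul(Mul(Add(Mul(6, 5), -5), 3), 4) = Mul(Mul(Add(30, -5), 3), 4) = Mul(Mul(25, 3), 4) = Mul(75, 4) = 300)
Add(Y, A) = Add(-792, 300) = -492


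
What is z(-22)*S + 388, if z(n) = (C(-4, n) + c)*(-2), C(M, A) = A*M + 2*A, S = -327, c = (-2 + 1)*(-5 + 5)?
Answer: 29164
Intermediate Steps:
c = 0 (c = -1*0 = 0)
C(M, A) = 2*A + A*M
z(n) = 4*n (z(n) = (n*(2 - 4) + 0)*(-2) = (n*(-2) + 0)*(-2) = (-2*n + 0)*(-2) = -2*n*(-2) = 4*n)
z(-22)*S + 388 = (4*(-22))*(-327) + 388 = -88*(-327) + 388 = 28776 + 388 = 29164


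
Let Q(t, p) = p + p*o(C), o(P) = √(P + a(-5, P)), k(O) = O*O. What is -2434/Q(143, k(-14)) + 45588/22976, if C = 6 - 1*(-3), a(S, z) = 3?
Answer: 9638207/3096016 - 1217*√3/539 ≈ -0.79767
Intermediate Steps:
k(O) = O²
C = 9 (C = 6 + 3 = 9)
o(P) = √(3 + P) (o(P) = √(P + 3) = √(3 + P))
Q(t, p) = p + 2*p*√3 (Q(t, p) = p + p*√(3 + 9) = p + p*√12 = p + p*(2*√3) = p + 2*p*√3)
-2434/Q(143, k(-14)) + 45588/22976 = -2434*1/(196*(1 + 2*√3)) + 45588/22976 = -2434*1/(196*(1 + 2*√3)) + 45588*(1/22976) = -2434/(196 + 392*√3) + 11397/5744 = 11397/5744 - 2434/(196 + 392*√3)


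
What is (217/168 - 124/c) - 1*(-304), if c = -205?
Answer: 1505011/4920 ≈ 305.90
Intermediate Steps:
(217/168 - 124/c) - 1*(-304) = (217/168 - 124/(-205)) - 1*(-304) = (217*(1/168) - 124*(-1/205)) + 304 = (31/24 + 124/205) + 304 = 9331/4920 + 304 = 1505011/4920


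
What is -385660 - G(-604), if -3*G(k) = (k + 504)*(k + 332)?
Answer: -1129780/3 ≈ -3.7659e+5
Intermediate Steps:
G(k) = -(332 + k)*(504 + k)/3 (G(k) = -(k + 504)*(k + 332)/3 = -(504 + k)*(332 + k)/3 = -(332 + k)*(504 + k)/3)
-385660 - G(-604) = -385660 - (-55776 - 836/3*(-604) - ⅓*(-604)²) = -385660 - (-55776 + 504944/3 - ⅓*364816) = -385660 - (-55776 + 504944/3 - 364816/3) = -385660 - 1*(-27200/3) = -385660 + 27200/3 = -1129780/3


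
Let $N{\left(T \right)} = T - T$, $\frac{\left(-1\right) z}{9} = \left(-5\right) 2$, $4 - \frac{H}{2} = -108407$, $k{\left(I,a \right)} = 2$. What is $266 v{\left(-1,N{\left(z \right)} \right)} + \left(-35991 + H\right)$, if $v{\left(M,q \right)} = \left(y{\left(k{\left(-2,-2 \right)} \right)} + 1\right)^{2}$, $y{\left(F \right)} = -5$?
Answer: $185087$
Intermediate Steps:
$H = 216822$ ($H = 8 - -216814 = 8 + 216814 = 216822$)
$z = 90$ ($z = - 9 \left(\left(-5\right) 2\right) = \left(-9\right) \left(-10\right) = 90$)
$N{\left(T \right)} = 0$
$v{\left(M,q \right)} = 16$ ($v{\left(M,q \right)} = \left(-5 + 1\right)^{2} = \left(-4\right)^{2} = 16$)
$266 v{\left(-1,N{\left(z \right)} \right)} + \left(-35991 + H\right) = 266 \cdot 16 + \left(-35991 + 216822\right) = 4256 + 180831 = 185087$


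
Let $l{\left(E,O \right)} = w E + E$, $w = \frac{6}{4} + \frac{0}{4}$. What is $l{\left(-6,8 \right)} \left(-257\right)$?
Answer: $3855$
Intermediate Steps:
$w = \frac{3}{2}$ ($w = 6 \cdot \frac{1}{4} + 0 \cdot \frac{1}{4} = \frac{3}{2} + 0 = \frac{3}{2} \approx 1.5$)
$l{\left(E,O \right)} = \frac{5 E}{2}$ ($l{\left(E,O \right)} = \frac{3 E}{2} + E = \frac{5 E}{2}$)
$l{\left(-6,8 \right)} \left(-257\right) = \frac{5}{2} \left(-6\right) \left(-257\right) = \left(-15\right) \left(-257\right) = 3855$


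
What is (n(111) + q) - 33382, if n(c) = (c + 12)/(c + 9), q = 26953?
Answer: -257119/40 ≈ -6428.0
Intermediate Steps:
n(c) = (12 + c)/(9 + c)
(n(111) + q) - 33382 = ((12 + 111)/(9 + 111) + 26953) - 33382 = (123/120 + 26953) - 33382 = ((1/120)*123 + 26953) - 33382 = (41/40 + 26953) - 33382 = 1078161/40 - 33382 = -257119/40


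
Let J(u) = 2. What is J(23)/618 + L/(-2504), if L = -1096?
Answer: 42646/96717 ≈ 0.44094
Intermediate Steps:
J(23)/618 + L/(-2504) = 2/618 - 1096/(-2504) = 2*(1/618) - 1096*(-1/2504) = 1/309 + 137/313 = 42646/96717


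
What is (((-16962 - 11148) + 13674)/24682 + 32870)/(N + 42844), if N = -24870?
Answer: 202820726/110908567 ≈ 1.8287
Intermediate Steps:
(((-16962 - 11148) + 13674)/24682 + 32870)/(N + 42844) = (((-16962 - 11148) + 13674)/24682 + 32870)/(-24870 + 42844) = ((-28110 + 13674)*(1/24682) + 32870)/17974 = (-14436*1/24682 + 32870)*(1/17974) = (-7218/12341 + 32870)*(1/17974) = (405641452/12341)*(1/17974) = 202820726/110908567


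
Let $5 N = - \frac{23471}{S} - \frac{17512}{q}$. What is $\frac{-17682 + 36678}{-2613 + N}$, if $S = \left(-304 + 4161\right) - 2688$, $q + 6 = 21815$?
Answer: $- \frac{28827245245}{3971677148} \approx -7.2582$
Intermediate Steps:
$q = 21809$ ($q = -6 + 21815 = 21809$)
$S = 1169$ ($S = 3857 - 2688 = 1169$)
$N = - \frac{76050081}{18210515}$ ($N = \frac{- \frac{23471}{1169} - \frac{17512}{21809}}{5} = \frac{\left(-23471\right) \frac{1}{1169} - \frac{17512}{21809}}{5} = \frac{- \frac{3353}{167} - \frac{17512}{21809}}{5} = \frac{1}{5} \left(- \frac{76050081}{3642103}\right) = - \frac{76050081}{18210515} \approx -4.1762$)
$\frac{-17682 + 36678}{-2613 + N} = \frac{-17682 + 36678}{-2613 - \frac{76050081}{18210515}} = \frac{18996}{- \frac{47660125776}{18210515}} = 18996 \left(- \frac{18210515}{47660125776}\right) = - \frac{28827245245}{3971677148}$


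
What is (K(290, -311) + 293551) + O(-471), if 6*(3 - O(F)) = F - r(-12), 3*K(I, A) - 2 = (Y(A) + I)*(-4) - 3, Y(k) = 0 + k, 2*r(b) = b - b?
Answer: 1761961/6 ≈ 2.9366e+5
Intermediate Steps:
r(b) = 0 (r(b) = (b - b)/2 = (½)*0 = 0)
Y(k) = k
K(I, A) = -⅓ - 4*A/3 - 4*I/3 (K(I, A) = ⅔ + ((A + I)*(-4) - 3)/3 = ⅔ + ((-4*A - 4*I) - 3)/3 = ⅔ + (-3 - 4*A - 4*I)/3 = ⅔ + (-1 - 4*A/3 - 4*I/3) = -⅓ - 4*A/3 - 4*I/3)
O(F) = 3 - F/6 (O(F) = 3 - (F - 1*0)/6 = 3 - (F + 0)/6 = 3 - F/6)
(K(290, -311) + 293551) + O(-471) = ((-⅓ - 4/3*(-311) - 4/3*290) + 293551) + (3 - ⅙*(-471)) = ((-⅓ + 1244/3 - 1160/3) + 293551) + (3 + 157/2) = (83/3 + 293551) + 163/2 = 880736/3 + 163/2 = 1761961/6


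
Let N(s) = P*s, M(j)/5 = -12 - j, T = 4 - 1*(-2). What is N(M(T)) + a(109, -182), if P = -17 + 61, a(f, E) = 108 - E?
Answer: -3670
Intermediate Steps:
P = 44
T = 6 (T = 4 + 2 = 6)
M(j) = -60 - 5*j (M(j) = 5*(-12 - j) = -60 - 5*j)
N(s) = 44*s
N(M(T)) + a(109, -182) = 44*(-60 - 5*6) + (108 - 1*(-182)) = 44*(-60 - 30) + (108 + 182) = 44*(-90) + 290 = -3960 + 290 = -3670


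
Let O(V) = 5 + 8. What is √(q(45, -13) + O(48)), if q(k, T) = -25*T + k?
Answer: √383 ≈ 19.570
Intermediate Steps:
q(k, T) = k - 25*T
O(V) = 13
√(q(45, -13) + O(48)) = √((45 - 25*(-13)) + 13) = √((45 + 325) + 13) = √(370 + 13) = √383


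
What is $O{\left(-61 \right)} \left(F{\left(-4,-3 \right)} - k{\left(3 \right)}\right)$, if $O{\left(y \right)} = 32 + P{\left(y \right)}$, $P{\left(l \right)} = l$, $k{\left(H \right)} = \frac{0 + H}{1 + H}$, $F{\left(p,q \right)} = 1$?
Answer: $- \frac{29}{4} \approx -7.25$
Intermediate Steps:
$k{\left(H \right)} = \frac{H}{1 + H}$
$O{\left(y \right)} = 32 + y$
$O{\left(-61 \right)} \left(F{\left(-4,-3 \right)} - k{\left(3 \right)}\right) = \left(32 - 61\right) \left(1 - \frac{3}{1 + 3}\right) = - 29 \left(1 - \frac{3}{4}\right) = \left(-29\right) \frac{1}{4} = - \frac{29}{4}$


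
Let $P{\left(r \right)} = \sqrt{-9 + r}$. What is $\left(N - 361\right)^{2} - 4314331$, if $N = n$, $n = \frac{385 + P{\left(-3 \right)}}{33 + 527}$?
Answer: $- \frac{1312261050987}{313600} - \frac{1153 i \sqrt{3}}{448} \approx -4.1845 \cdot 10^{6} - 4.4577 i$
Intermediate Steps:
$n = \frac{11}{16} + \frac{i \sqrt{3}}{280}$ ($n = \frac{385 + \sqrt{-9 - 3}}{33 + 527} = \frac{385 + \sqrt{-12}}{560} = \left(385 + 2 i \sqrt{3}\right) \frac{1}{560} = \frac{11}{16} + \frac{i \sqrt{3}}{280} \approx 0.6875 + 0.0061859 i$)
$N = \frac{11}{16} + \frac{i \sqrt{3}}{280} \approx 0.6875 + 0.0061859 i$
$\left(N - 361\right)^{2} - 4314331 = \left(\left(\frac{11}{16} + \frac{i \sqrt{3}}{280}\right) - 361\right)^{2} - 4314331 = \left(- \frac{5765}{16} + \frac{i \sqrt{3}}{280}\right)^{2} - 4314331 = -4314331 + \left(- \frac{5765}{16} + \frac{i \sqrt{3}}{280}\right)^{2}$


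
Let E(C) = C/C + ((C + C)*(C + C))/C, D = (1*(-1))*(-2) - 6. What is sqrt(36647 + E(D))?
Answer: 2*sqrt(9158) ≈ 191.39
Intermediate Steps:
D = -4 (D = -1*(-2) - 6 = 2 - 6 = -4)
E(C) = 1 + 4*C (E(C) = 1 + ((2*C)*(2*C))/C = 1 + (4*C**2)/C = 1 + 4*C)
sqrt(36647 + E(D)) = sqrt(36647 + (1 + 4*(-4))) = sqrt(36647 + (1 - 16)) = sqrt(36647 - 15) = sqrt(36632) = 2*sqrt(9158)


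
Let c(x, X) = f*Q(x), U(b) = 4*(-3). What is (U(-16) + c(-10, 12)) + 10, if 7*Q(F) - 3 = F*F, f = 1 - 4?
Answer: -323/7 ≈ -46.143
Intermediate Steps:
U(b) = -12
f = -3
Q(F) = 3/7 + F²/7 (Q(F) = 3/7 + (F*F)/7 = 3/7 + F²/7)
c(x, X) = -9/7 - 3*x²/7 (c(x, X) = -3*(3/7 + x²/7) = -9/7 - 3*x²/7)
(U(-16) + c(-10, 12)) + 10 = (-12 + (-9/7 - 3/7*(-10)²)) + 10 = (-12 + (-9/7 - 3/7*100)) + 10 = (-12 + (-9/7 - 300/7)) + 10 = (-12 - 309/7) + 10 = -393/7 + 10 = -323/7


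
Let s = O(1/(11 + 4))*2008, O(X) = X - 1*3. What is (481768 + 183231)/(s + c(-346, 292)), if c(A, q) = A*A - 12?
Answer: 9974985/1707208 ≈ 5.8429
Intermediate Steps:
O(X) = -3 + X (O(X) = X - 3 = -3 + X)
s = -88352/15 (s = (-3 + 1/(11 + 4))*2008 = (-3 + 1/15)*2008 = -44/15*2008 = -88352/15 ≈ -5890.1)
c(A, q) = -12 + A² (c(A, q) = A² - 12 = -12 + A²)
(481768 + 183231)/(s + c(-346, 292)) = (481768 + 183231)/(-88352/15 + (-12 + (-346)²)) = 664999/(-88352/15 + (-12 + 119716)) = 664999/(-88352/15 + 119704) = 664999/(1707208/15) = 664999*(15/1707208) = 9974985/1707208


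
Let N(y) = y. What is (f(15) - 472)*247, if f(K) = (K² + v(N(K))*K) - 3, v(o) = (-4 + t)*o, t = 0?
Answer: -284050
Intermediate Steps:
v(o) = -4*o (v(o) = (-4 + 0)*o = -4*o)
f(K) = -3 - 3*K² (f(K) = (K² + (-4*K)*K) - 3 = (K² - 4*K²) - 3 = -3*K² - 3 = -3 - 3*K²)
(f(15) - 472)*247 = ((-3 - 3*15²) - 472)*247 = ((-3 - 3*225) - 472)*247 = ((-3 - 675) - 472)*247 = (-678 - 472)*247 = -1150*247 = -284050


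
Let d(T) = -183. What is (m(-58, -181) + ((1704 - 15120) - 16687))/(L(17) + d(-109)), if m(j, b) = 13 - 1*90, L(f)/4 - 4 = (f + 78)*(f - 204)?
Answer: 30180/71227 ≈ 0.42372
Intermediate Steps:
L(f) = 16 + 4*(-204 + f)*(78 + f) (L(f) = 16 + 4*((f + 78)*(f - 204)) = 16 + 4*((78 + f)*(-204 + f)) = 16 + 4*((-204 + f)*(78 + f)) = 16 + 4*(-204 + f)*(78 + f))
m(j, b) = -77 (m(j, b) = 13 - 90 = -77)
(m(-58, -181) + ((1704 - 15120) - 16687))/(L(17) + d(-109)) = (-77 + ((1704 - 15120) - 16687))/((-63632 - 504*17 + 4*17²) - 183) = (-77 + (-13416 - 16687))/((-63632 - 8568 + 4*289) - 183) = (-77 - 30103)/((-63632 - 8568 + 1156) - 183) = -30180/(-71044 - 183) = -30180/(-71227) = -30180*(-1/71227) = 30180/71227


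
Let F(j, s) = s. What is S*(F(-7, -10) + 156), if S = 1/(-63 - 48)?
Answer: -146/111 ≈ -1.3153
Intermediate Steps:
S = -1/111 (S = 1/(-111) = -1/111 ≈ -0.0090090)
S*(F(-7, -10) + 156) = -(-10 + 156)/111 = -1/111*146 = -146/111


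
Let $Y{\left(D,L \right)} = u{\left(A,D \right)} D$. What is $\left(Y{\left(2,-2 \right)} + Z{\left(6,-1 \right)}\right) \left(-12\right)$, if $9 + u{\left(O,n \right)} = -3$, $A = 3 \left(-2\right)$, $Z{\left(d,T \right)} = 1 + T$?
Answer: $288$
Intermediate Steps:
$A = -6$
$u{\left(O,n \right)} = -12$ ($u{\left(O,n \right)} = -9 - 3 = -12$)
$Y{\left(D,L \right)} = - 12 D$
$\left(Y{\left(2,-2 \right)} + Z{\left(6,-1 \right)}\right) \left(-12\right) = \left(\left(-12\right) 2 + \left(1 - 1\right)\right) \left(-12\right) = \left(-24 + 0\right) \left(-12\right) = \left(-24\right) \left(-12\right) = 288$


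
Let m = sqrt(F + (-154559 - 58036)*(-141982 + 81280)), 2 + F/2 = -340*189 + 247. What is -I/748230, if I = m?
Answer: -sqrt(3226203415)/374115 ≈ -0.15182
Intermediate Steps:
F = -128030 (F = -4 + 2*(-340*189 + 247) = -4 + 2*(-64260 + 247) = -4 + 2*(-64013) = -4 - 128026 = -128030)
m = 2*sqrt(3226203415) (m = sqrt(-128030 + (-154559 - 58036)*(-141982 + 81280)) = sqrt(-128030 - 212595*(-60702)) = sqrt(-128030 + 12904941690) = sqrt(12904813660) = 2*sqrt(3226203415) ≈ 1.1360e+5)
I = 2*sqrt(3226203415) ≈ 1.1360e+5
-I/748230 = -2*sqrt(3226203415)/748230 = -sqrt(3226203415)/374115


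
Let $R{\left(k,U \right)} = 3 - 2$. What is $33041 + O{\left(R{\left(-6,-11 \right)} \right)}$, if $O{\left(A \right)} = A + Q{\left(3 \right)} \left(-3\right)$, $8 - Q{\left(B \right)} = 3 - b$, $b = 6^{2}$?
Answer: $32919$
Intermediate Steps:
$b = 36$
$R{\left(k,U \right)} = 1$
$Q{\left(B \right)} = 41$ ($Q{\left(B \right)} = 8 - \left(3 - 36\right) = 8 - -33 = 8 + 33 = 41$)
$O{\left(A \right)} = -123 + A$ ($O{\left(A \right)} = A + 41 \left(-3\right) = A - 123 = -123 + A$)
$33041 + O{\left(R{\left(-6,-11 \right)} \right)} = 33041 + \left(-123 + 1\right) = 33041 - 122 = 32919$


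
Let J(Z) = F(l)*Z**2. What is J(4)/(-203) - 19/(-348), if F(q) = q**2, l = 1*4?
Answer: -2939/2436 ≈ -1.2065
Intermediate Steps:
l = 4
J(Z) = 16*Z**2 (J(Z) = 4**2*Z**2 = 16*Z**2)
J(4)/(-203) - 19/(-348) = (16*4**2)/(-203) - 19/(-348) = (16*16)*(-1/203) - 19*(-1/348) = 256*(-1/203) + 19/348 = -256/203 + 19/348 = -2939/2436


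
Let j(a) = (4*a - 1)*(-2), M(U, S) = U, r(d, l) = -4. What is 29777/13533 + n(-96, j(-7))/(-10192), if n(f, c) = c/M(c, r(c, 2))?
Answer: 23344127/10609872 ≈ 2.2002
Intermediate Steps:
j(a) = 2 - 8*a (j(a) = (-1 + 4*a)*(-2) = 2 - 8*a)
n(f, c) = 1 (n(f, c) = c/c = 1)
29777/13533 + n(-96, j(-7))/(-10192) = 29777/13533 + 1/(-10192) = 29777*(1/13533) + 1*(-1/10192) = 29777/13533 - 1/10192 = 23344127/10609872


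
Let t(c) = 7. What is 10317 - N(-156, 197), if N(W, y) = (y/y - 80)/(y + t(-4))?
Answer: 2104747/204 ≈ 10317.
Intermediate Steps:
N(W, y) = -79/(7 + y) (N(W, y) = (y/y - 80)/(y + 7) = (1 - 80)/(7 + y) = -79/(7 + y))
10317 - N(-156, 197) = 10317 - (-79)/(7 + 197) = 10317 - (-79)/204 = 10317 - 1*(-79/204) = 10317 + 79/204 = 2104747/204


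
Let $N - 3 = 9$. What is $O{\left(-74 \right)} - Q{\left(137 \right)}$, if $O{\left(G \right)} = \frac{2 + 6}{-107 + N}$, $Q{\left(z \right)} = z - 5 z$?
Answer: $\frac{52052}{95} \approx 547.92$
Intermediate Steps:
$N = 12$ ($N = 3 + 9 = 12$)
$Q{\left(z \right)} = - 4 z$
$O{\left(G \right)} = - \frac{8}{95}$ ($O{\left(G \right)} = \frac{2 + 6}{-107 + 12} = \frac{8}{-95} = 8 \left(- \frac{1}{95}\right) = - \frac{8}{95}$)
$O{\left(-74 \right)} - Q{\left(137 \right)} = - \frac{8}{95} - \left(-4\right) 137 = - \frac{8}{95} - -548 = - \frac{8}{95} + 548 = \frac{52052}{95}$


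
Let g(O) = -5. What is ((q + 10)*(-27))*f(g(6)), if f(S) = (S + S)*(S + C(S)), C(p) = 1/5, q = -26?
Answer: 20736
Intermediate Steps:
C(p) = 1/5
f(S) = 2*S*(1/5 + S) (f(S) = (S + S)*(S + 1/5) = (2*S)*(1/5 + S) = 2*S*(1/5 + S))
((q + 10)*(-27))*f(g(6)) = ((-26 + 10)*(-27))*((2/5)*(-5)*(1 + 5*(-5))) = (-16*(-27))*((2/5)*(-5)*(1 - 25)) = 432*((2/5)*(-5)*(-24)) = 432*48 = 20736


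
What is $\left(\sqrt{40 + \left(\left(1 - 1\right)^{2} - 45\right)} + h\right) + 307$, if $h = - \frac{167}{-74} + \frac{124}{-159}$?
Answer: $\frac{3629539}{11766} + i \sqrt{5} \approx 308.48 + 2.2361 i$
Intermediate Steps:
$h = \frac{17377}{11766}$ ($h = \left(-167\right) \left(- \frac{1}{74}\right) + 124 \left(- \frac{1}{159}\right) = \frac{167}{74} - \frac{124}{159} = \frac{17377}{11766} \approx 1.4769$)
$\left(\sqrt{40 + \left(\left(1 - 1\right)^{2} - 45\right)} + h\right) + 307 = \left(\sqrt{40 + \left(\left(1 - 1\right)^{2} - 45\right)} + \frac{17377}{11766}\right) + 307 = \left(\sqrt{40 - \left(45 - 0^{2}\right)} + \frac{17377}{11766}\right) + 307 = \left(\sqrt{40 + \left(0 - 45\right)} + \frac{17377}{11766}\right) + 307 = \left(\sqrt{40 - 45} + \frac{17377}{11766}\right) + 307 = \left(\sqrt{-5} + \frac{17377}{11766}\right) + 307 = \left(i \sqrt{5} + \frac{17377}{11766}\right) + 307 = \left(\frac{17377}{11766} + i \sqrt{5}\right) + 307 = \frac{3629539}{11766} + i \sqrt{5}$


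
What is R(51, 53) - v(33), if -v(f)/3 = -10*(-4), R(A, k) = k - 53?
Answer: 120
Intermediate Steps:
R(A, k) = -53 + k
v(f) = -120 (v(f) = -(-30)*(-4) = -3*40 = -120)
R(51, 53) - v(33) = (-53 + 53) - 1*(-120) = 0 + 120 = 120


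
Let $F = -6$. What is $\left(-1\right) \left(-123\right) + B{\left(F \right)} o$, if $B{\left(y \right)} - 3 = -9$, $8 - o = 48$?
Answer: $363$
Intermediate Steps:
$o = -40$ ($o = 8 - 48 = -40$)
$B{\left(y \right)} = -6$ ($B{\left(y \right)} = 3 - 9 = -6$)
$\left(-1\right) \left(-123\right) + B{\left(F \right)} o = \left(-1\right) \left(-123\right) - -240 = 123 + 240 = 363$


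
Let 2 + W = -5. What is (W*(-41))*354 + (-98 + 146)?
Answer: 101646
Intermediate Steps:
W = -7 (W = -2 - 5 = -7)
(W*(-41))*354 + (-98 + 146) = -7*(-41)*354 + (-98 + 146) = 287*354 + 48 = 101598 + 48 = 101646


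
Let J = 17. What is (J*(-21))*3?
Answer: -1071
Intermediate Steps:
(J*(-21))*3 = (17*(-21))*3 = -357*3 = -1071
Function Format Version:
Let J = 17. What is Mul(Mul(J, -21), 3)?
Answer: -1071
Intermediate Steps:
Mul(Mul(J, -21), 3) = Mul(Mul(17, -21), 3) = Mul(-357, 3) = -1071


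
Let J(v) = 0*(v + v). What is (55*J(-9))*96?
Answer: 0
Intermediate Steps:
J(v) = 0 (J(v) = 0*(2*v) = 0)
(55*J(-9))*96 = (55*0)*96 = 0*96 = 0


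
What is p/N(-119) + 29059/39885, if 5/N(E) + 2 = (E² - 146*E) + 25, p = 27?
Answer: 6796959541/39885 ≈ 1.7041e+5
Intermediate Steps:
N(E) = 5/(23 + E² - 146*E) (N(E) = 5/(-2 + ((E² - 146*E) + 25)) = 5/(-2 + (25 + E² - 146*E)) = 5/(23 + E² - 146*E))
p/N(-119) + 29059/39885 = 27/((5/(23 + (-119)² - 146*(-119)))) + 29059/39885 = 27/((5/(23 + 14161 + 17374))) + 29059*(1/39885) = 27/((5/31558)) + 29059/39885 = 27/((5*(1/31558))) + 29059/39885 = 27/(5/31558) + 29059/39885 = 27*(31558/5) + 29059/39885 = 852066/5 + 29059/39885 = 6796959541/39885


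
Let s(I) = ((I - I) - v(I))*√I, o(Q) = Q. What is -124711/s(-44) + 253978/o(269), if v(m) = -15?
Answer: 253978/269 + 124711*I*√11/330 ≈ 944.16 + 1253.4*I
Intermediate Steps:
s(I) = 15*√I (s(I) = ((I - I) - 1*(-15))*√I = (0 + 15)*√I = 15*√I)
-124711/s(-44) + 253978/o(269) = -124711*(-I*√11/330) + 253978/269 = -(-124711)*I*√11/330 + 253978/269 = 124711*I*√11/330 + 253978/269 = 253978/269 + 124711*I*√11/330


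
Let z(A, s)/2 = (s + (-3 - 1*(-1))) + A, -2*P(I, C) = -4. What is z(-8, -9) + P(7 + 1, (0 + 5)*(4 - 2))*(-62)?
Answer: -162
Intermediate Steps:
P(I, C) = 2 (P(I, C) = -½*(-4) = 2)
z(A, s) = -4 + 2*A + 2*s (z(A, s) = 2*((s + (-3 - 1*(-1))) + A) = 2*((s + (-3 + 1)) + A) = 2*((s - 2) + A) = 2*((-2 + s) + A) = 2*(-2 + A + s) = -4 + 2*A + 2*s)
z(-8, -9) + P(7 + 1, (0 + 5)*(4 - 2))*(-62) = (-4 + 2*(-8) + 2*(-9)) + 2*(-62) = (-4 - 16 - 18) - 124 = -38 - 124 = -162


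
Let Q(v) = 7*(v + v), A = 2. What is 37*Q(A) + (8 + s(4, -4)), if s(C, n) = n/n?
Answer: 1045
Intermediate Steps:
Q(v) = 14*v (Q(v) = 7*(2*v) = 14*v)
s(C, n) = 1
37*Q(A) + (8 + s(4, -4)) = 37*(14*2) + (8 + 1) = 37*28 + 9 = 1036 + 9 = 1045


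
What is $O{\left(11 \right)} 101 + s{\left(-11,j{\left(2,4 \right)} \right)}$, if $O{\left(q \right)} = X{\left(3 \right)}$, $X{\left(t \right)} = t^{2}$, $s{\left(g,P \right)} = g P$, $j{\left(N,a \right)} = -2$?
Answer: $931$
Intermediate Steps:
$s{\left(g,P \right)} = P g$
$O{\left(q \right)} = 9$ ($O{\left(q \right)} = 3^{2} = 9$)
$O{\left(11 \right)} 101 + s{\left(-11,j{\left(2,4 \right)} \right)} = 9 \cdot 101 - -22 = 909 + 22 = 931$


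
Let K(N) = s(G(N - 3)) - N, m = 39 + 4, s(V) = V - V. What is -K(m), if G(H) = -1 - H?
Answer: 43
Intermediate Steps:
s(V) = 0
m = 43
K(N) = -N (K(N) = 0 - N = -N)
-K(m) = -(-1)*43 = -1*(-43) = 43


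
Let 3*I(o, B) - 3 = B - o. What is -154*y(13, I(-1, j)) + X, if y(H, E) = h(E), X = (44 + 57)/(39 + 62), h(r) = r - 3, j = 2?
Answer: 155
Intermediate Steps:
I(o, B) = 1 - o/3 + B/3 (I(o, B) = 1 + (B - o)/3 = 1 + (-o/3 + B/3) = 1 - o/3 + B/3)
h(r) = -3 + r
X = 1 (X = 101/101 = 101*(1/101) = 1)
y(H, E) = -3 + E
-154*y(13, I(-1, j)) + X = -154*(-3 + (1 - ⅓*(-1) + (⅓)*2)) + 1 = -154*(-3 + (1 + ⅓ + ⅔)) + 1 = -154*(-3 + 2) + 1 = -154*(-1) + 1 = 154 + 1 = 155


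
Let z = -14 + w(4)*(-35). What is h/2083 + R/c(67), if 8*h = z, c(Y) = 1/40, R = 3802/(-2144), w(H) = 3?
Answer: -79203633/1116488 ≈ -70.940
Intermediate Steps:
R = -1901/1072 (R = 3802*(-1/2144) = -1901/1072 ≈ -1.7733)
z = -119 (z = -14 + 3*(-35) = -14 - 105 = -119)
c(Y) = 1/40
h = -119/8 (h = (⅛)*(-119) = -119/8 ≈ -14.875)
h/2083 + R/c(67) = -119/8/2083 - 1901/(1072*1/40) = -119/8*1/2083 - 1901/1072*40 = -119/16664 - 9505/134 = -79203633/1116488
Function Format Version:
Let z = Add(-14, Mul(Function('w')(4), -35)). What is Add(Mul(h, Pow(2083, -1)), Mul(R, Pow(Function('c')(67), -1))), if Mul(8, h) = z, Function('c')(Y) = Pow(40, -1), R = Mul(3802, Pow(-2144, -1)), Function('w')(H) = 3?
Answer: Rational(-79203633, 1116488) ≈ -70.940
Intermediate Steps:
R = Rational(-1901, 1072) (R = Mul(3802, Rational(-1, 2144)) = Rational(-1901, 1072) ≈ -1.7733)
z = -119 (z = Add(-14, Mul(3, -35)) = Add(-14, -105) = -119)
Function('c')(Y) = Rational(1, 40)
h = Rational(-119, 8) (h = Mul(Rational(1, 8), -119) = Rational(-119, 8) ≈ -14.875)
Add(Mul(h, Pow(2083, -1)), Mul(R, Pow(Function('c')(67), -1))) = Add(Mul(Rational(-119, 8), Pow(2083, -1)), Mul(Rational(-1901, 1072), Pow(Rational(1, 40), -1))) = Add(Mul(Rational(-119, 8), Rational(1, 2083)), Mul(Rational(-1901, 1072), 40)) = Add(Rational(-119, 16664), Rational(-9505, 134)) = Rational(-79203633, 1116488)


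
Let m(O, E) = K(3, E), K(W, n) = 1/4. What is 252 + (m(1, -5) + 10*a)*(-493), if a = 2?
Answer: -38925/4 ≈ -9731.3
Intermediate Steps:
K(W, n) = 1/4
m(O, E) = 1/4
252 + (m(1, -5) + 10*a)*(-493) = 252 + (1/4 + 10*2)*(-493) = 252 + (1/4 + 20)*(-493) = 252 + (81/4)*(-493) = 252 - 39933/4 = -38925/4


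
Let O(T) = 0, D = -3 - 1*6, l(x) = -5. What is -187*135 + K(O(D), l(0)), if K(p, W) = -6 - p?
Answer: -25251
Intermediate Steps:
D = -9 (D = -3 - 6 = -9)
-187*135 + K(O(D), l(0)) = -187*135 + (-6 - 1*0) = -25245 + (-6 + 0) = -25245 - 6 = -25251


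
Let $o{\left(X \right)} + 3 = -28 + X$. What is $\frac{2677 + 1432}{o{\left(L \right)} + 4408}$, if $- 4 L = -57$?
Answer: $\frac{16436}{17565} \approx 0.93572$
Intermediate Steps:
$L = \frac{57}{4}$ ($L = \left(- \frac{1}{4}\right) \left(-57\right) = \frac{57}{4} \approx 14.25$)
$o{\left(X \right)} = -31 + X$ ($o{\left(X \right)} = -3 + \left(-28 + X\right) = -31 + X$)
$\frac{2677 + 1432}{o{\left(L \right)} + 4408} = \frac{2677 + 1432}{\left(-31 + \frac{57}{4}\right) + 4408} = \frac{4109}{- \frac{67}{4} + 4408} = \frac{4109}{\frac{17565}{4}} = 4109 \cdot \frac{4}{17565} = \frac{16436}{17565}$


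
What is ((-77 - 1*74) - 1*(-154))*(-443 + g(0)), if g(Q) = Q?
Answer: -1329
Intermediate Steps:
((-77 - 1*74) - 1*(-154))*(-443 + g(0)) = ((-77 - 1*74) - 1*(-154))*(-443 + 0) = ((-77 - 74) + 154)*(-443) = (-151 + 154)*(-443) = 3*(-443) = -1329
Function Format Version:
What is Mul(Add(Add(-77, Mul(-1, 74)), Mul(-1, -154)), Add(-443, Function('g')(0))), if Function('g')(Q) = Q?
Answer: -1329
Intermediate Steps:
Mul(Add(Add(-77, Mul(-1, 74)), Mul(-1, -154)), Add(-443, Function('g')(0))) = Mul(Add(Add(-77, Mul(-1, 74)), Mul(-1, -154)), Add(-443, 0)) = Mul(Add(Add(-77, -74), 154), -443) = Mul(Add(-151, 154), -443) = Mul(3, -443) = -1329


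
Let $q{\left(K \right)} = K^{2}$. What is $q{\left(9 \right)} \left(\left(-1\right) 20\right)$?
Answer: $-1620$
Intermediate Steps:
$q{\left(9 \right)} \left(\left(-1\right) 20\right) = 9^{2} \left(\left(-1\right) 20\right) = 81 \left(-20\right) = -1620$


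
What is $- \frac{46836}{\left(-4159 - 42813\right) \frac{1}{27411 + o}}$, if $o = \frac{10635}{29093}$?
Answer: $\frac{9337679948322}{341639099} \approx 27332.0$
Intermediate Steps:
$o = \frac{10635}{29093}$ ($o = 10635 \cdot \frac{1}{29093} = \frac{10635}{29093} \approx 0.36555$)
$- \frac{46836}{\left(-4159 - 42813\right) \frac{1}{27411 + o}} = - \frac{46836}{\left(-4159 - 42813\right) \frac{1}{27411 + \frac{10635}{29093}}} = - \frac{46836}{\left(-46972\right) \frac{1}{\frac{797478858}{29093}}} = - \frac{46836}{\left(-46972\right) \frac{29093}{797478858}} = - \frac{46836}{- \frac{683278198}{398739429}} = \left(-46836\right) \left(- \frac{398739429}{683278198}\right) = \frac{9337679948322}{341639099}$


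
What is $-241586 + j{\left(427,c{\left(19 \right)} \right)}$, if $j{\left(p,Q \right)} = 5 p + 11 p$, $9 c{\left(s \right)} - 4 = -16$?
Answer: $-234754$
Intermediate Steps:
$c{\left(s \right)} = - \frac{4}{3}$ ($c{\left(s \right)} = \frac{4}{9} + \frac{1}{9} \left(-16\right) = \frac{4}{9} - \frac{16}{9} = - \frac{4}{3}$)
$j{\left(p,Q \right)} = 16 p$
$-241586 + j{\left(427,c{\left(19 \right)} \right)} = -241586 + 16 \cdot 427 = -241586 + 6832 = -234754$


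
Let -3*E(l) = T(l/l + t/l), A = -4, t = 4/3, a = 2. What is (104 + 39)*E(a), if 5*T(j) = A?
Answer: 572/15 ≈ 38.133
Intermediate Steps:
t = 4/3 (t = 4*(⅓) = 4/3 ≈ 1.3333)
T(j) = -⅘ (T(j) = (⅕)*(-4) = -⅘)
E(l) = 4/15 (E(l) = -⅓*(-⅘) = 4/15)
(104 + 39)*E(a) = (104 + 39)*(4/15) = 143*(4/15) = 572/15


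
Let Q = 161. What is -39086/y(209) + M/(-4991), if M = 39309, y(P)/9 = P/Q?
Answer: -31481534615/9388071 ≈ -3353.4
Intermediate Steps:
y(P) = 9*P/161 (y(P) = 9*(P/161) = 9*P/161)
-39086/y(209) + M/(-4991) = -39086/((9/161)*209) + 39309/(-4991) = -39086/1881/161 + 39309*(-1/4991) = -39086*161/1881 - 39309/4991 = -6292846/1881 - 39309/4991 = -31481534615/9388071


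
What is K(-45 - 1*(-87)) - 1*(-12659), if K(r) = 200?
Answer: 12859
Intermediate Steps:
K(-45 - 1*(-87)) - 1*(-12659) = 200 - 1*(-12659) = 200 + 12659 = 12859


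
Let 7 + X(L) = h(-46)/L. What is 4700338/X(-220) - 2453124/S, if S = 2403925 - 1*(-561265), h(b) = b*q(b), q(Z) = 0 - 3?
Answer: -766557766967618/1243897205 ≈ -6.1626e+5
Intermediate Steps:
q(Z) = -3
h(b) = -3*b (h(b) = b*(-3) = -3*b)
S = 2965190 (S = 2403925 + 561265 = 2965190)
X(L) = -7 + 138/L (X(L) = -7 + (-3*(-46))/L = -7 + 138/L)
4700338/X(-220) - 2453124/S = 4700338/(-7 + 138/(-220)) - 2453124/2965190 = 4700338/(-7 + 138*(-1/220)) - 2453124*1/2965190 = 4700338/(-7 - 69/110) - 1226562/1482595 = 4700338/(-839/110) - 1226562/1482595 = 4700338*(-110/839) - 1226562/1482595 = -517037180/839 - 1226562/1482595 = -766557766967618/1243897205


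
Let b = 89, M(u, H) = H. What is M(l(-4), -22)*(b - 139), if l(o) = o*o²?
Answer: 1100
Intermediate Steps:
l(o) = o³
M(l(-4), -22)*(b - 139) = -22*(89 - 139) = -22*(-50) = 1100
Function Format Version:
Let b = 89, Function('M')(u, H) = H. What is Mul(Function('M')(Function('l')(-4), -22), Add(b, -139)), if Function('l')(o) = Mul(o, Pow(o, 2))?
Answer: 1100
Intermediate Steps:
Function('l')(o) = Pow(o, 3)
Mul(Function('M')(Function('l')(-4), -22), Add(b, -139)) = Mul(-22, Add(89, -139)) = Mul(-22, -50) = 1100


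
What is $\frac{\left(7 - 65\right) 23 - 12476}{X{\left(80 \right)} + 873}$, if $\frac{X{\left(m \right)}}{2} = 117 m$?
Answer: $- \frac{13810}{19593} \approx -0.70484$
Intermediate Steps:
$X{\left(m \right)} = 234 m$ ($X{\left(m \right)} = 2 \cdot 117 m = 234 m$)
$\frac{\left(7 - 65\right) 23 - 12476}{X{\left(80 \right)} + 873} = \frac{\left(7 - 65\right) 23 - 12476}{234 \cdot 80 + 873} = \frac{\left(-58\right) 23 - 12476}{18720 + 873} = \frac{-1334 - 12476}{19593} = \left(-13810\right) \frac{1}{19593} = - \frac{13810}{19593}$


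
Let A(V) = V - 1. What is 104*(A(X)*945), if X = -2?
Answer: -294840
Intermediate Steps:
A(V) = -1 + V
104*(A(X)*945) = 104*((-1 - 2)*945) = 104*(-3*945) = 104*(-2835) = -294840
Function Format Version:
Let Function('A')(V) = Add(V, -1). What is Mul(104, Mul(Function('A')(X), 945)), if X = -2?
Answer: -294840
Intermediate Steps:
Function('A')(V) = Add(-1, V)
Mul(104, Mul(Function('A')(X), 945)) = Mul(104, Mul(Add(-1, -2), 945)) = Mul(104, Mul(-3, 945)) = Mul(104, -2835) = -294840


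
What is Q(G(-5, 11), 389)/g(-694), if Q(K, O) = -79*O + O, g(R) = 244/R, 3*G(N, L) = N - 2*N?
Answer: 5264337/61 ≈ 86301.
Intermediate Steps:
G(N, L) = -N/3 (G(N, L) = (N - 2*N)/3 = (-N)/3 = -N/3)
Q(K, O) = -78*O
Q(G(-5, 11), 389)/g(-694) = (-78*389)/((244/(-694))) = -30342/(244*(-1/694)) = -30342/(-122/347) = -30342*(-347/122) = 5264337/61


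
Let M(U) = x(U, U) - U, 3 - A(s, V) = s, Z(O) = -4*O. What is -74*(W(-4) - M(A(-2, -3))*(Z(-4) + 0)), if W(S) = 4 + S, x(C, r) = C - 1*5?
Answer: -5920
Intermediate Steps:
x(C, r) = -5 + C (x(C, r) = C - 5 = -5 + C)
A(s, V) = 3 - s
M(U) = -5 (M(U) = (-5 + U) - U = -5)
-74*(W(-4) - M(A(-2, -3))*(Z(-4) + 0)) = -74*((4 - 4) - (-5)*(-4*(-4) + 0)) = -74*(0 - (-5)*(16 + 0)) = -74*(0 - (-5)*16) = -74*(0 - 1*(-80)) = -74*(0 + 80) = -74*80 = -5920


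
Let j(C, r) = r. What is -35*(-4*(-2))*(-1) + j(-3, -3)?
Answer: 277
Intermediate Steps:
-35*(-4*(-2))*(-1) + j(-3, -3) = -35*(-4*(-2))*(-1) - 3 = -280*(-1) - 3 = -35*(-8) - 3 = 280 - 3 = 277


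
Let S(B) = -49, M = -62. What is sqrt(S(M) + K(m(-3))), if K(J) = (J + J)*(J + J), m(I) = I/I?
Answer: 3*I*sqrt(5) ≈ 6.7082*I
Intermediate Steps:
m(I) = 1
K(J) = 4*J**2 (K(J) = (2*J)*(2*J) = 4*J**2)
sqrt(S(M) + K(m(-3))) = sqrt(-49 + 4*1**2) = sqrt(-49 + 4*1) = sqrt(-49 + 4) = sqrt(-45) = 3*I*sqrt(5)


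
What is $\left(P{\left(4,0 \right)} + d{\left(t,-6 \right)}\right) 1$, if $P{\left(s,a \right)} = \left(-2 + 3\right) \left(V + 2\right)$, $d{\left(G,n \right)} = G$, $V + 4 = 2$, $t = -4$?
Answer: $-4$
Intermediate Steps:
$V = -2$ ($V = -4 + 2 = -2$)
$P{\left(s,a \right)} = 0$ ($P{\left(s,a \right)} = \left(-2 + 3\right) \left(-2 + 2\right) = 1 \cdot 0 = 0$)
$\left(P{\left(4,0 \right)} + d{\left(t,-6 \right)}\right) 1 = \left(0 - 4\right) 1 = \left(-4\right) 1 = -4$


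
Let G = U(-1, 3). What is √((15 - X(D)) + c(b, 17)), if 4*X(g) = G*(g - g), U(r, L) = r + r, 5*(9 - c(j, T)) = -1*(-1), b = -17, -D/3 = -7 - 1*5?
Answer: √595/5 ≈ 4.8785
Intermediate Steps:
D = 36 (D = -3*(-7 - 1*5) = -3*(-7 - 5) = -3*(-12) = 36)
c(j, T) = 44/5 (c(j, T) = 9 - (-1)*(-1)/5 = 9 - ⅕*1 = 9 - ⅕ = 44/5)
U(r, L) = 2*r
G = -2 (G = 2*(-1) = -2)
X(g) = 0 (X(g) = (-2*(g - g))/4 = (-2*0)/4 = (¼)*0 = 0)
√((15 - X(D)) + c(b, 17)) = √((15 - 1*0) + 44/5) = √((15 + 0) + 44/5) = √(15 + 44/5) = √(119/5) = √595/5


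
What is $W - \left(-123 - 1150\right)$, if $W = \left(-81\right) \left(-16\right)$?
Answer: $2569$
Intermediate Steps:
$W = 1296$
$W - \left(-123 - 1150\right) = 1296 - \left(-123 - 1150\right) = 1296 - -1273 = 1296 + 1273 = 2569$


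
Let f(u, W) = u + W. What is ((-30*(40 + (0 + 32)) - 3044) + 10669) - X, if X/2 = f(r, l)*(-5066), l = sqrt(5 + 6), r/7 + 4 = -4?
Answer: -561927 + 10132*sqrt(11) ≈ -5.2832e+5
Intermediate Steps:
r = -56 (r = -28 + 7*(-4) = -28 - 28 = -56)
l = sqrt(11) ≈ 3.3166
f(u, W) = W + u
X = 567392 - 10132*sqrt(11) (X = 2*((sqrt(11) - 56)*(-5066)) = 2*((-56 + sqrt(11))*(-5066)) = 2*(283696 - 5066*sqrt(11)) = 567392 - 10132*sqrt(11) ≈ 5.3379e+5)
((-30*(40 + (0 + 32)) - 3044) + 10669) - X = ((-30*(40 + (0 + 32)) - 3044) + 10669) - (567392 - 10132*sqrt(11)) = ((-30*(40 + 32) - 3044) + 10669) + (-567392 + 10132*sqrt(11)) = ((-30*72 - 3044) + 10669) + (-567392 + 10132*sqrt(11)) = ((-2160 - 3044) + 10669) + (-567392 + 10132*sqrt(11)) = (-5204 + 10669) + (-567392 + 10132*sqrt(11)) = 5465 + (-567392 + 10132*sqrt(11)) = -561927 + 10132*sqrt(11)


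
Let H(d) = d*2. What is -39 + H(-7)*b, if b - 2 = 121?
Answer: -1761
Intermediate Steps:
b = 123 (b = 2 + 121 = 123)
H(d) = 2*d
-39 + H(-7)*b = -39 + (2*(-7))*123 = -39 - 14*123 = -39 - 1722 = -1761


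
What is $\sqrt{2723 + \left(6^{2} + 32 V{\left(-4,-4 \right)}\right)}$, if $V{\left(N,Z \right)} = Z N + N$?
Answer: $\sqrt{3143} \approx 56.062$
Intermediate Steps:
$V{\left(N,Z \right)} = N + N Z$ ($V{\left(N,Z \right)} = N Z + N = N + N Z$)
$\sqrt{2723 + \left(6^{2} + 32 V{\left(-4,-4 \right)}\right)} = \sqrt{2723 + \left(6^{2} + 32 \left(- 4 \left(1 - 4\right)\right)\right)} = \sqrt{2723 + \left(36 + 32 \left(\left(-4\right) \left(-3\right)\right)\right)} = \sqrt{2723 + \left(36 + 32 \cdot 12\right)} = \sqrt{2723 + \left(36 + 384\right)} = \sqrt{2723 + 420} = \sqrt{3143}$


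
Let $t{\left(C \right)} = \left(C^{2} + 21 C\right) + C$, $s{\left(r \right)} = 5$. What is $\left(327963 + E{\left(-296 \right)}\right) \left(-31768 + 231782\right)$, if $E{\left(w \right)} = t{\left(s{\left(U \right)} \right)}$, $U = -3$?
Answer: $65624193372$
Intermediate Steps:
$t{\left(C \right)} = C^{2} + 22 C$
$E{\left(w \right)} = 135$ ($E{\left(w \right)} = 5 \left(22 + 5\right) = 5 \cdot 27 = 135$)
$\left(327963 + E{\left(-296 \right)}\right) \left(-31768 + 231782\right) = \left(327963 + 135\right) \left(-31768 + 231782\right) = 328098 \cdot 200014 = 65624193372$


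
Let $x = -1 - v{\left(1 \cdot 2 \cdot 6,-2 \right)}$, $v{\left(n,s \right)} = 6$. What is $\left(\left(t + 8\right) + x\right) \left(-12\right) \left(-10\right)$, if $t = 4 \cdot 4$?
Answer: $2040$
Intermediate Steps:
$t = 16$
$x = -7$ ($x = -1 - 6 = -7$)
$\left(\left(t + 8\right) + x\right) \left(-12\right) \left(-10\right) = \left(\left(16 + 8\right) - 7\right) \left(-12\right) \left(-10\right) = \left(24 - 7\right) \left(-12\right) \left(-10\right) = 17 \left(-12\right) \left(-10\right) = \left(-204\right) \left(-10\right) = 2040$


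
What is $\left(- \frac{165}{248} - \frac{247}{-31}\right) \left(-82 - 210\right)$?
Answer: $- \frac{132203}{62} \approx -2132.3$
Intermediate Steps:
$\left(- \frac{165}{248} - \frac{247}{-31}\right) \left(-82 - 210\right) = \left(\left(-165\right) \frac{1}{248} - - \frac{247}{31}\right) \left(-292\right) = \left(- \frac{165}{248} + \frac{247}{31}\right) \left(-292\right) = \frac{1811}{248} \left(-292\right) = - \frac{132203}{62}$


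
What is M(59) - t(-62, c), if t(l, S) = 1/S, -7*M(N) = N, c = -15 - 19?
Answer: -1999/238 ≈ -8.3992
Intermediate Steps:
c = -34
M(N) = -N/7
M(59) - t(-62, c) = -⅐*59 - 1/(-34) = -59/7 - 1*(-1/34) = -59/7 + 1/34 = -1999/238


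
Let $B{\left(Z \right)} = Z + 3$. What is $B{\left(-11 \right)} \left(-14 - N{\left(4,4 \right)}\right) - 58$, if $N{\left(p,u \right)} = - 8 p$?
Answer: $-202$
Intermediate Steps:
$B{\left(Z \right)} = 3 + Z$
$B{\left(-11 \right)} \left(-14 - N{\left(4,4 \right)}\right) - 58 = \left(3 - 11\right) \left(-14 - \left(-8\right) 4\right) - 58 = - 8 \left(-14 - -32\right) - 58 = - 8 \left(-14 + 32\right) - 58 = \left(-8\right) 18 - 58 = -144 - 58 = -202$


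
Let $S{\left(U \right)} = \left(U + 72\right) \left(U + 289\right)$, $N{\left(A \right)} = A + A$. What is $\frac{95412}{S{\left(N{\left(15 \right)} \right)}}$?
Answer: $\frac{15902}{5423} \approx 2.9323$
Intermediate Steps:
$N{\left(A \right)} = 2 A$
$S{\left(U \right)} = \left(72 + U\right) \left(289 + U\right)$
$\frac{95412}{S{\left(N{\left(15 \right)} \right)}} = \frac{95412}{20808 + \left(2 \cdot 15\right)^{2} + 361 \cdot 2 \cdot 15} = \frac{95412}{20808 + 30^{2} + 361 \cdot 30} = \frac{95412}{20808 + 900 + 10830} = \frac{95412}{32538} = 95412 \cdot \frac{1}{32538} = \frac{15902}{5423}$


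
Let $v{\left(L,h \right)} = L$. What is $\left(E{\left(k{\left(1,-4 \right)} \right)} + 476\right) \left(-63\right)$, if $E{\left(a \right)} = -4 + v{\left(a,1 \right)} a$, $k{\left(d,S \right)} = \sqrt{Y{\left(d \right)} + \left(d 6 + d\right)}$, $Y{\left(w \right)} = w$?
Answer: $-30240$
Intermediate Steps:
$k{\left(d,S \right)} = 2 \sqrt{2} \sqrt{d}$ ($k{\left(d,S \right)} = \sqrt{d + \left(d 6 + d\right)} = \sqrt{d + \left(6 d + d\right)} = \sqrt{d + 7 d} = \sqrt{8 d} = 2 \sqrt{2} \sqrt{d}$)
$E{\left(a \right)} = -4 + a^{2}$ ($E{\left(a \right)} = -4 + a a = -4 + a^{2}$)
$\left(E{\left(k{\left(1,-4 \right)} \right)} + 476\right) \left(-63\right) = \left(\left(-4 + \left(2 \sqrt{2} \sqrt{1}\right)^{2}\right) + 476\right) \left(-63\right) = \left(\left(-4 + \left(2 \sqrt{2} \cdot 1\right)^{2}\right) + 476\right) \left(-63\right) = \left(\left(-4 + \left(2 \sqrt{2}\right)^{2}\right) + 476\right) \left(-63\right) = \left(\left(-4 + 8\right) + 476\right) \left(-63\right) = \left(4 + 476\right) \left(-63\right) = 480 \left(-63\right) = -30240$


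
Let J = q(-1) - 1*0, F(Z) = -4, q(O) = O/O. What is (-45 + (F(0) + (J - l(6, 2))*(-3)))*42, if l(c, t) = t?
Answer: -1932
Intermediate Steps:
q(O) = 1
J = 1 (J = 1 - 1*0 = 1 + 0 = 1)
(-45 + (F(0) + (J - l(6, 2))*(-3)))*42 = (-45 + (-4 + (1 - 1*2)*(-3)))*42 = (-45 + (-4 + (1 - 2)*(-3)))*42 = (-45 + (-4 - 1*(-3)))*42 = (-45 + (-4 + 3))*42 = (-45 - 1)*42 = -46*42 = -1932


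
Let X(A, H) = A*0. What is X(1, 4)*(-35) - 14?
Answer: -14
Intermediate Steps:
X(A, H) = 0
X(1, 4)*(-35) - 14 = 0*(-35) - 14 = 0 - 14 = -14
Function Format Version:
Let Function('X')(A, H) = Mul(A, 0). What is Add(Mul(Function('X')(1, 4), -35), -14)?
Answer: -14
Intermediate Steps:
Function('X')(A, H) = 0
Add(Mul(Function('X')(1, 4), -35), -14) = Add(Mul(0, -35), -14) = Add(0, -14) = -14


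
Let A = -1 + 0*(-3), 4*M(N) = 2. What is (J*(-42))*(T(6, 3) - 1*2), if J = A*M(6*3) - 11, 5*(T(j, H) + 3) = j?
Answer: -9177/5 ≈ -1835.4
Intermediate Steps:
M(N) = ½ (M(N) = (¼)*2 = ½)
T(j, H) = -3 + j/5
A = -1 (A = -1 + 0 = -1)
J = -23/2 (J = -1*½ - 11 = -½ - 11 = -23/2 ≈ -11.500)
(J*(-42))*(T(6, 3) - 1*2) = (-23/2*(-42))*((-3 + (⅕)*6) - 1*2) = 483*((-3 + 6/5) - 2) = 483*(-9/5 - 2) = 483*(-19/5) = -9177/5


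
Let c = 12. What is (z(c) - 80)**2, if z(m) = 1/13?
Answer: 1079521/169 ≈ 6387.7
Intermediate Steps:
z(m) = 1/13
(z(c) - 80)**2 = (1/13 - 80)**2 = (-1039/13)**2 = 1079521/169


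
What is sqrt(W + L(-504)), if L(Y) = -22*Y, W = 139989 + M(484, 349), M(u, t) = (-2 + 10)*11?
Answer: 7*sqrt(3085) ≈ 388.80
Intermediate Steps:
M(u, t) = 88 (M(u, t) = 8*11 = 88)
W = 140077 (W = 139989 + 88 = 140077)
sqrt(W + L(-504)) = sqrt(140077 - 22*(-504)) = sqrt(140077 + 11088) = sqrt(151165) = 7*sqrt(3085)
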